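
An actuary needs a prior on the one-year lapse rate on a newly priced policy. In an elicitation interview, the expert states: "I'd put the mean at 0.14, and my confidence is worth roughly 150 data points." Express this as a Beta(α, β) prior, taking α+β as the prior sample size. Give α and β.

Under the effective-sample-size interpretation, Beta(α, β) has prior mean α/(α+β) and prior sample size α+β.
So α+β = 150 and α/(α+β) = 0.14, giving α = 0.14·150 = 21 and β = 150 − 21 = 129.

α = 21, β = 129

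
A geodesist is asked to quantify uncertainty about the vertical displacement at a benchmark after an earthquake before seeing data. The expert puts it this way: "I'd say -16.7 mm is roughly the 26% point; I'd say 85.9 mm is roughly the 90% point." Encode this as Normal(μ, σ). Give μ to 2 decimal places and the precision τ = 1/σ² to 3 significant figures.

μ = 17.59, τ = 0.000352

The p-quantile of Normal(μ,σ) is μ + z_p·σ, with z_{0.26} = -0.6433 and z_{0.9} = 1.282.
Eliminate σ: μ = (z₂·x₁ − z₁·x₂)/(z₂ − z₁) = (1.282·-16.7 − (-0.6433)·85.9)/1.925 = 17.59.
Then σ = (x₂ − x₁)/(z₂ − z₁) = (85.9 − -16.7)/1.925 = 53.30.
Precision τ = 1/σ² = 1/53.3² = 0.000352.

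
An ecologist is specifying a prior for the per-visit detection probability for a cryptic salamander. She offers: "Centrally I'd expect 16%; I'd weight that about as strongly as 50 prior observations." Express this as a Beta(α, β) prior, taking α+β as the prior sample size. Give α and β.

Under the effective-sample-size interpretation, Beta(α, β) has prior mean α/(α+β) and prior sample size α+β.
So α+β = 50 and α/(α+β) = 0.16, giving α = 0.16·50 = 8 and β = 50 − 8 = 42.

α = 8, β = 42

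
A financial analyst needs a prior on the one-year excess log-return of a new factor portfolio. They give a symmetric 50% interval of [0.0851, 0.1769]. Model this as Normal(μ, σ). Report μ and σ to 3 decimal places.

A symmetric 50% interval runs μ ± z·σ with z = 0.6745.
Half-width = 0.0459, so σ = 0.0459/0.6745 = 0.068.
μ is the interval midpoint, 0.131.

μ = 0.131, σ = 0.068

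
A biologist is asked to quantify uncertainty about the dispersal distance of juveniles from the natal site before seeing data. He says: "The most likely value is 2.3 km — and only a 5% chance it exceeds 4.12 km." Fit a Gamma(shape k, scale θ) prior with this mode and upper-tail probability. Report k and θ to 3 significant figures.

k ≈ 9.2, θ ≈ 0.28

Gamma(k,θ) with k>1 has mode (k−1)θ, so θ = 2.3/(k−1).
Need P(X < 4.12) = 0.95 with θ tied to k this way. Start at k = 2, θ = 2.3: P(X<4.12) ≈ 0.535.
Too low — raise k to concentrate. Iterating converges to k ≈ 9.2.
Then θ = 2.3/(9.2−1) ≈ 0.28.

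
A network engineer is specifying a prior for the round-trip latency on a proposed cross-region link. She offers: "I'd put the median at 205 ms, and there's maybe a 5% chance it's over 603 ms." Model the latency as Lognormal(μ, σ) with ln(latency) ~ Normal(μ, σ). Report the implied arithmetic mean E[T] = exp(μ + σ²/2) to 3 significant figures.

If T ~ Lognormal(μ,σ) then ln T ~ Normal(μ,σ), so the p-quantile of ln T is μ + z_p·σ.
ln(205) = 5.323 and ln(603) = 6.402; z_{0.5} = 0, z_{0.95} = 1.645.
σ = (6.402 − 5.323)/(1.645 − (0)) = 0.656.
μ = 5.323 − (0)·0.656 = 5.323.
E[T] = exp(μ + σ²/2) = exp(5.323 + 0.2151) = 254 ms.

E[T] ≈ 254 ms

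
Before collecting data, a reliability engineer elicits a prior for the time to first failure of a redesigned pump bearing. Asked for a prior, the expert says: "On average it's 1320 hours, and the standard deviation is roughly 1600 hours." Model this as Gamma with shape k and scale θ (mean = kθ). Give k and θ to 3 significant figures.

For Gamma(k, scale θ): mean = kθ, variance = kθ², so CV = 1/√k.
CV = SD/mean = 1600/1320 = 1.212, hence k = 1/CV² = 0.681.
Then θ = mean/k = 1320/0.681 = 1940.

k ≈ 0.681, θ ≈ 1940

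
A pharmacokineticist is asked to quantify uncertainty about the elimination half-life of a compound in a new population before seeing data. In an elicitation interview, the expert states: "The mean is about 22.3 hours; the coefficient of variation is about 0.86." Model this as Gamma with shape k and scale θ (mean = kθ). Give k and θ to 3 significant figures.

For Gamma(k, scale θ): mean = kθ, variance = kθ², so CV = 1/√k.
CV = 0.86, hence k = 1/CV² = 1.35.
Then θ = mean/k = 22.3/1.35 = 16.5.

k ≈ 1.35, θ ≈ 16.5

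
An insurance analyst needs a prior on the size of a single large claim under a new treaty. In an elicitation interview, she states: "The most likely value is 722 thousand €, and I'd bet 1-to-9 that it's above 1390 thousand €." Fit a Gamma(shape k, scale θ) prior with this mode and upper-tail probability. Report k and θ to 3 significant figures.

k ≈ 5.46, θ ≈ 162

Gamma(k,θ) with k>1 has mode (k−1)θ, so θ = 722/(k−1).
Need P(X < 1390) = 0.9 with θ tied to k this way. Start at k = 2, θ = 722: P(X<1390) ≈ 0.573.
Too low — raise k to concentrate. Iterating converges to k ≈ 5.46.
Then θ = 722/(5.46−1) ≈ 162.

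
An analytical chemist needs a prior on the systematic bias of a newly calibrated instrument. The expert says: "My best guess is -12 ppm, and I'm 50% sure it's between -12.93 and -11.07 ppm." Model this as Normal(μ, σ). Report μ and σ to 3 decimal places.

A symmetric 50% interval runs μ ± z·σ with z = 0.6745.
Half-width = 0.93, so σ = 0.93/0.6745 = 1.379.
μ is the stated best guess, -12.000.

μ = -12.000, σ = 1.379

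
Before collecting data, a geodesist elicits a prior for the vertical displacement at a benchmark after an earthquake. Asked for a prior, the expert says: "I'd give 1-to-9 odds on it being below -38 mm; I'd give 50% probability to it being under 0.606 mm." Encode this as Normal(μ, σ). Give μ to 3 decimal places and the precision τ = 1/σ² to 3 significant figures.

The p-quantile of Normal(μ,σ) is μ + z_p·σ, with z_{0.1} = -1.282 and z_{0.5} = 0.
Eliminate σ: μ = (z₂·x₁ − z₁·x₂)/(z₂ − z₁) = (0·-38 − (-1.282)·0.606)/1.282 = 0.606.
Then σ = (x₂ − x₁)/(z₂ − z₁) = (0.606 − -38)/1.282 = 30.124.
Precision τ = 1/σ² = 1/30.12² = 0.0011.

μ = 0.606, τ = 0.0011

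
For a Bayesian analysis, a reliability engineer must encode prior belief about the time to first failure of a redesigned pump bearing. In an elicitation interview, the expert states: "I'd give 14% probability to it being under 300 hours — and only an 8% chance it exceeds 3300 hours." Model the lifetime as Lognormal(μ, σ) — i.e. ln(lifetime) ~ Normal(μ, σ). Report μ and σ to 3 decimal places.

If T ~ Lognormal(μ,σ) then ln T ~ Normal(μ,σ), so the p-quantile of ln T is μ + z_p·σ.
ln(300) = 5.704 and ln(3300) = 8.102; z_{0.14} = -1.08, z_{0.92} = 1.405.
σ = (8.102 − 5.704)/(1.405 − (-1.08)) = 0.965.
μ = 5.704 − (-1.08)·0.965 = 6.746.

μ ≈ 6.746, σ ≈ 0.965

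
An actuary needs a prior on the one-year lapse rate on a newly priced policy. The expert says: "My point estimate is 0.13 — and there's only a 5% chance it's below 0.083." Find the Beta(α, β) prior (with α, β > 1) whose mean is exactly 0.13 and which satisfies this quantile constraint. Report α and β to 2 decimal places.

With mean 0.13 fixed, write α = 0.13s, β = 0.87s where s = α+β.
Need P(θ < 0.083) = 0.05 under Beta(0.13s, 0.87s). Normal approximation: (q−m)/√(m(1−m)/s) ≈ z_{0.05} = -1.64, so s ≈ 0.13·0.87·(-1.64)²/(0.083−0.13)² = 138.5.
At s = 138.5: P(θ<0.083) ≈ 0.036. Adjusting to match 0.05 gives s ≈ 117.55.
So α = 0.13·117.55 ≈ 15.28, β = 0.87·117.55 ≈ 102.27.

α ≈ 15.28, β ≈ 102.27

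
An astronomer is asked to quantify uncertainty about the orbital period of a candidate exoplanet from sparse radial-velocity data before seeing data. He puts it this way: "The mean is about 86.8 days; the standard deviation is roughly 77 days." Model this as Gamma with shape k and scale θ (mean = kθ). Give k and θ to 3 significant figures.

k ≈ 1.27, θ ≈ 68.3

For Gamma(k, scale θ): mean = kθ, variance = kθ², so CV = 1/√k.
CV = SD/mean = 77/86.8 = 0.8871, hence k = 1/CV² = 1.27.
Then θ = mean/k = 86.8/1.27 = 68.3.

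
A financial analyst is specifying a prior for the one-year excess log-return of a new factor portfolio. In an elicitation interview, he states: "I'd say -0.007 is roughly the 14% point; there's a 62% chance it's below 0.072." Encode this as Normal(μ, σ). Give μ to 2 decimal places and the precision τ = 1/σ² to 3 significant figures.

μ = 0.05, τ = 308

The p-quantile of Normal(μ,σ) is μ + z_p·σ, with z_{0.14} = -1.08 and z_{0.62} = 0.3055.
Eliminate σ: μ = (z₂·x₁ − z₁·x₂)/(z₂ − z₁) = (0.3055·-0.007 − (-1.08)·0.072)/1.386 = 0.05.
Then σ = (x₂ − x₁)/(z₂ − z₁) = (0.072 − -0.007)/1.386 = 0.06.
Precision τ = 1/σ² = 1/0.05701² = 308.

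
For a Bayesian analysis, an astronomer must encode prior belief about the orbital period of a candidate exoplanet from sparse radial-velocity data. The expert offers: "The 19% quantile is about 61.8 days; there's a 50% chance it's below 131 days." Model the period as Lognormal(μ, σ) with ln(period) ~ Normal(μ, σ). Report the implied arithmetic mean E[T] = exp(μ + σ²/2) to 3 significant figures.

If T ~ Lognormal(μ,σ) then ln T ~ Normal(μ,σ), so the p-quantile of ln T is μ + z_p·σ.
ln(61.8) = 4.124 and ln(131) = 4.875; z_{0.19} = -0.8779, z_{0.5} = 0.
σ = (4.875 − 4.124)/(0 − (-0.8779)) = 0.856.
μ = 4.124 − (-0.8779)·0.856 = 4.875.
E[T] = exp(μ + σ²/2) = exp(4.875 + 0.3662) = 189 days.

E[T] ≈ 189 days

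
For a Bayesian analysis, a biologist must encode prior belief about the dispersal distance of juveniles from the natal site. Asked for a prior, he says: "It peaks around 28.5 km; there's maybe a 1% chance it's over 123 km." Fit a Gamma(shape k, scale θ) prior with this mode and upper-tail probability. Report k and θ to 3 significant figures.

k ≈ 2.91, θ ≈ 14.9

Gamma(k,θ) with k>1 has mode (k−1)θ, so θ = 28.5/(k−1).
Need P(X < 123) = 0.99 with θ tied to k this way. Start at k = 2, θ = 28.5: P(X<123) ≈ 0.929.
Too low — raise k to concentrate. Iterating converges to k ≈ 2.91.
Then θ = 28.5/(2.91−1) ≈ 14.9.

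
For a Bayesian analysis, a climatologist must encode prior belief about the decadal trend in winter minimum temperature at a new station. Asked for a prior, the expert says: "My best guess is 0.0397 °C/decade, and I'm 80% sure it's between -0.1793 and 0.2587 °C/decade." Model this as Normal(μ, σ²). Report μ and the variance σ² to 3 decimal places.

A symmetric 80% interval runs μ ± z·σ with z = 1.282.
Half-width = 0.219, so σ = 0.219/1.282 = 0.1709 and σ² = 0.029.
μ is the stated best guess, 0.040.

μ = 0.040, σ² = 0.029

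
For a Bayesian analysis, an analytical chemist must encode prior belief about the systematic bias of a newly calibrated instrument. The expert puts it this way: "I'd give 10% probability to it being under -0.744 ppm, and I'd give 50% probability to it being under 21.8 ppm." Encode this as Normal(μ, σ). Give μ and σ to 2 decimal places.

μ = 21.80, σ = 17.59

The p-quantile of Normal(μ,σ) is μ + z_p·σ, with z_{0.1} = -1.282 and z_{0.5} = 0.
Eliminate σ: μ = (z₂·x₁ − z₁·x₂)/(z₂ − z₁) = (0·-0.744 − (-1.282)·21.8)/1.282 = 21.80.
Then σ = (x₂ − x₁)/(z₂ − z₁) = (21.8 − -0.744)/1.282 = 17.59.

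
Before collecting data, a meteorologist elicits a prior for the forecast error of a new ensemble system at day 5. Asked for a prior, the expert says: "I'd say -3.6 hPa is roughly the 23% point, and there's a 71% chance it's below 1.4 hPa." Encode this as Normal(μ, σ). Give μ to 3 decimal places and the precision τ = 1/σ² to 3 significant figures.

μ = -0.741, τ = 0.0668

For Normal(μ,σ), the p-quantile is μ + z_p·σ. Here z_{0.23} = -0.7388, z_{0.71} = 0.5534.
So -3.6 = μ − 0.7388σ and 1.4 = μ + 0.5534σ.
Subtracting: σ = (1.4 − -3.6)/(0.5534 − (-0.7388)) = 3.869.
Then μ = -3.6 − (-0.7388)·3.869 = -0.741.
Precision τ = 1/σ² = 1/3.869² = 0.0668.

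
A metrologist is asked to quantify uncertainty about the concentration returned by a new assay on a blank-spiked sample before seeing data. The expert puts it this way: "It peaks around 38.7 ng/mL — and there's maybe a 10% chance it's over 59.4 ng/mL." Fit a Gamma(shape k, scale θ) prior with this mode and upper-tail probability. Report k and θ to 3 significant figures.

k ≈ 11.2, θ ≈ 3.81

Gamma(k,θ) with k>1 has mode (k−1)θ, so θ = 38.7/(k−1).
Need P(X < 59.4) = 0.9 with θ tied to k this way. Start at k = 2, θ = 38.7: P(X<59.4) ≈ 0.454.
Too low — raise k to concentrate. Iterating converges to k ≈ 11.2.
Then θ = 38.7/(11.2−1) ≈ 3.81.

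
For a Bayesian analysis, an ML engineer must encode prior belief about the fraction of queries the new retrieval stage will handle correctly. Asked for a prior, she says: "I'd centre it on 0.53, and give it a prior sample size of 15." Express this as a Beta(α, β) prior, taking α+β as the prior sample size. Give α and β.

α = 7.95, β = 7.05

Under the effective-sample-size interpretation, Beta(α, β) has prior mean α/(α+β) and prior sample size α+β.
So α+β = 15 and α/(α+β) = 0.53, giving α = 0.53·15 = 7.95 and β = 15 − 7.95 = 7.05.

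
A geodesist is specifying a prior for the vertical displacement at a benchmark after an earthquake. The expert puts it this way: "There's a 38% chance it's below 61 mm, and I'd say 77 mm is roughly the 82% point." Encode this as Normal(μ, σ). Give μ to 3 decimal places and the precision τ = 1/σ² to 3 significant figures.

For Normal(μ,σ), the p-quantile is μ + z_p·σ. Here z_{0.38} = -0.3055, z_{0.82} = 0.9154.
So 61 = μ − 0.3055σ and 77 = μ + 0.9154σ.
Subtracting: σ = (77 − 61)/(0.9154 − (-0.3055)) = 13.106.
Then μ = 61 − (-0.3055)·13.106 = 65.004.
Precision τ = 1/σ² = 1/13.11² = 0.00582.

μ = 65.004, τ = 0.00582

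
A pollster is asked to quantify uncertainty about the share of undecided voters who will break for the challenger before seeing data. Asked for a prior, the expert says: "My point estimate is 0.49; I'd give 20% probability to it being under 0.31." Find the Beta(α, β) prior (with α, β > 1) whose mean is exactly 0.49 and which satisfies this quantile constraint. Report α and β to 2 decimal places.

With mean 0.49 fixed, write α = 0.49s, β = 0.51s where s = α+β.
Need P(θ < 0.31) = 0.2 under Beta(0.49s, 0.51s). Normal approximation: (q−m)/√(m(1−m)/s) ≈ z_{0.2} = -0.842, so s ≈ 0.49·0.51·(-0.842)²/(0.31−0.49)² = 5.5.
At s = 5.5: P(θ<0.31) ≈ 0.203. Adjusting to match 0.2 gives s ≈ 5.59.
So α = 0.49·5.59 ≈ 2.74, β = 0.51·5.59 ≈ 2.85.

α ≈ 2.74, β ≈ 2.85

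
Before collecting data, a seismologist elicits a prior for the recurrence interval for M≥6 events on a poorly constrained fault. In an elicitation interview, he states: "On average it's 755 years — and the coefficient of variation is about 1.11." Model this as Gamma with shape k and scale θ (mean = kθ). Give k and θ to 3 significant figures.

k ≈ 0.812, θ ≈ 930

For Gamma(k, scale θ): mean = kθ, variance = kθ², so CV = 1/√k.
CV = 1.11, hence k = 1/CV² = 0.812.
Then θ = mean/k = 755/0.812 = 930.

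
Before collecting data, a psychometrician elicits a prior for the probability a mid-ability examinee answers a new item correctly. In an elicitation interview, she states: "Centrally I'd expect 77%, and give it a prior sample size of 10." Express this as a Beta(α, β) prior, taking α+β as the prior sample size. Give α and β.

α = 7.7, β = 2.3

Under the effective-sample-size interpretation, Beta(α, β) has prior mean α/(α+β) and prior sample size α+β.
So α+β = 10 and α/(α+β) = 0.77, giving α = 0.77·10 = 7.7 and β = 10 − 7.7 = 2.3.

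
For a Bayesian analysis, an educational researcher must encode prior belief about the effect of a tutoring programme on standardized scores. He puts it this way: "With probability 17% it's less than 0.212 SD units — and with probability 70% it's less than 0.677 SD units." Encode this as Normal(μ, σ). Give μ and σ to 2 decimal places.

μ = 0.51, σ = 0.31

The p-quantile of Normal(μ,σ) is μ + z_p·σ, with z_{0.17} = -0.9542 and z_{0.7} = 0.5244.
Eliminate σ: μ = (z₂·x₁ − z₁·x₂)/(z₂ − z₁) = (0.5244·0.212 − (-0.9542)·0.677)/1.479 = 0.51.
Then σ = (x₂ − x₁)/(z₂ − z₁) = (0.677 − 0.212)/1.479 = 0.31.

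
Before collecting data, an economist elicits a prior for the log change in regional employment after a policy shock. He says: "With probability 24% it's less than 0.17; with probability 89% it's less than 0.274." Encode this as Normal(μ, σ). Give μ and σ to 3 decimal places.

The p-quantile of Normal(μ,σ) is μ + z_p·σ, with z_{0.24} = -0.7063 and z_{0.89} = 1.227.
Eliminate σ: μ = (z₂·x₁ − z₁·x₂)/(z₂ − z₁) = (1.227·0.17 − (-0.7063)·0.274)/1.933 = 0.208.
Then σ = (x₂ − x₁)/(z₂ − z₁) = (0.274 − 0.17)/1.933 = 0.054.

μ = 0.208, σ = 0.054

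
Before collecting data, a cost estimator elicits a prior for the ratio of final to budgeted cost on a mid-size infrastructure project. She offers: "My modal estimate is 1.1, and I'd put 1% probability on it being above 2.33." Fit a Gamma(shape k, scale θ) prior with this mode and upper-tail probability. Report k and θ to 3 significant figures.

Gamma(k,θ) with k>1 has mode (k−1)θ, so θ = 1.1/(k−1).
Need P(X < 2.33) = 0.99 with θ tied to k this way. Start at k = 2, θ = 1.1: P(X<2.33) ≈ 0.625.
Too low — raise k to concentrate. Iterating converges to k ≈ 9.62.
Then θ = 1.1/(9.62−1) ≈ 0.128.

k ≈ 9.62, θ ≈ 0.128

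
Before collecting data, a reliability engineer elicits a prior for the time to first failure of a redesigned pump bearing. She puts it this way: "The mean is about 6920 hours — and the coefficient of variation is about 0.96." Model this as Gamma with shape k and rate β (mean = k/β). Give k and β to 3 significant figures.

k ≈ 1.09, β ≈ 0.000157

For Gamma(k, rate β): mean = k/β, variance = k/β², so CV = 1/√k.
CV = 0.96, hence k = 1/CV² = 1.09.
Then β = k/mean = 1.09/6920 = 0.000157.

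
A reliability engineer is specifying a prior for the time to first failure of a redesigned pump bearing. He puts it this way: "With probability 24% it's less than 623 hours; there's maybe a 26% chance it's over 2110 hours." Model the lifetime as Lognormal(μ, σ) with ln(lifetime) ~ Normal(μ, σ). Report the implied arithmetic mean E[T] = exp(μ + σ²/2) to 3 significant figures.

If T ~ Lognormal(μ,σ) then ln T ~ Normal(μ,σ), so the p-quantile of ln T is μ + z_p·σ.
ln(623) = 6.435 and ln(2110) = 7.654; z_{0.24} = -0.7063, z_{0.74} = 0.6433.
σ = (7.654 − 6.435)/(0.6433 − (-0.7063)) = 0.904.
μ = 6.435 − (-0.7063)·0.904 = 7.073.
E[T] = exp(μ + σ²/2) = exp(7.073 + 0.4085) = 1770 hours.

E[T] ≈ 1770 hours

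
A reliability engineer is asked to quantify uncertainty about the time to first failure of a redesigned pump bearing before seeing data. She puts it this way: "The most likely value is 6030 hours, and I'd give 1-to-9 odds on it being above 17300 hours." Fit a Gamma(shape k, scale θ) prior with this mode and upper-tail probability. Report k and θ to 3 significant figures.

k ≈ 2.72, θ ≈ 3510

Gamma(k,θ) with k>1 has mode (k−1)θ, so θ = 6030/(k−1).
Need P(X < 17300) = 0.9 with θ tied to k this way. Start at k = 2, θ = 6030: P(X<17300) ≈ 0.780.
Too low — raise k to concentrate. Iterating converges to k ≈ 2.72.
Then θ = 6030/(2.72−1) ≈ 3510.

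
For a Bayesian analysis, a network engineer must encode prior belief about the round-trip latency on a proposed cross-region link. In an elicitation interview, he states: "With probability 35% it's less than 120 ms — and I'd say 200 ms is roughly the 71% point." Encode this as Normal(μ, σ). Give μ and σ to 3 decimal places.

The p-quantile of Normal(μ,σ) is μ + z_p·σ, with z_{0.35} = -0.3853 and z_{0.71} = 0.5534.
Eliminate σ: μ = (z₂·x₁ − z₁·x₂)/(z₂ − z₁) = (0.5534·120 − (-0.3853)·200)/0.9387 = 152.838.
Then σ = (x₂ − x₁)/(z₂ − z₁) = (200 − 120)/0.9387 = 85.224.

μ = 152.838, σ = 85.224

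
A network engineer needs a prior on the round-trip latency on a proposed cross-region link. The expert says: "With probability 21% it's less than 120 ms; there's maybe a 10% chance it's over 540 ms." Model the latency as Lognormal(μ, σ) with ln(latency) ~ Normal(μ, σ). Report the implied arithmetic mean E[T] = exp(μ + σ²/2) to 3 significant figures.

E[T] ≈ 278 ms

If T ~ Lognormal(μ,σ) then ln T ~ Normal(μ,σ), so the p-quantile of ln T is μ + z_p·σ.
ln(120) = 4.787 and ln(540) = 6.292; z_{0.21} = -0.8064, z_{0.9} = 1.282.
σ = (6.292 − 4.787)/(1.282 − (-0.8064)) = 0.720.
μ = 4.787 − (-0.8064)·0.720 = 5.368.
E[T] = exp(μ + σ²/2) = exp(5.368 + 0.2595) = 278 ms.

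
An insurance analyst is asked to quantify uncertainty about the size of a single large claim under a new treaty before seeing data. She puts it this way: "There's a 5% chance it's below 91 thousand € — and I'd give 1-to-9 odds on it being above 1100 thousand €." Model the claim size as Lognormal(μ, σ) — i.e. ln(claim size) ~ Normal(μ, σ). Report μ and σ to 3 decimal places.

If T ~ Lognormal(μ,σ) then ln T ~ Normal(μ,σ), so the p-quantile of ln T is μ + z_p·σ.
ln(91) = 4.511 and ln(1100) = 7.003; z_{0.05} = -1.645, z_{0.9} = 1.282.
σ = (7.003 − 4.511)/(1.282 − (-1.645)) = 0.852.
μ = 4.511 − (-1.645)·0.852 = 5.912.

μ ≈ 5.912, σ ≈ 0.852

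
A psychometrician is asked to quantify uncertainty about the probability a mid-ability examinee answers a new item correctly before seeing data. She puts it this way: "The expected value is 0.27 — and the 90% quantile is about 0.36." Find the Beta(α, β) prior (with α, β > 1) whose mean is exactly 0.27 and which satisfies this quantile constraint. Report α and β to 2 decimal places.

α ≈ 11.23, β ≈ 30.35

With mean 0.27 fixed, write α = 0.27s, β = 0.73s where s = α+β.
Need P(θ < 0.36) = 0.9 under Beta(0.27s, 0.73s). Normal approximation: (q−m)/√(m(1−m)/s) ≈ z_{0.9} = 1.28, so s ≈ 0.27·0.73·(1.28)²/(0.36−0.27)² = 40.0.
At s = 40.0: P(θ<0.36) ≈ 0.896. Adjusting to match 0.9 gives s ≈ 41.57.
So α = 0.27·41.57 ≈ 11.23, β = 0.73·41.57 ≈ 30.35.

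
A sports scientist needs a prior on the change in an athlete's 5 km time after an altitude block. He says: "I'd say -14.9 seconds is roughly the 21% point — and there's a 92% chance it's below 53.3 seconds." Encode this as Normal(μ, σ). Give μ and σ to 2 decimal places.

The p-quantile of Normal(μ,σ) is μ + z_p·σ, with z_{0.21} = -0.8064 and z_{0.92} = 1.405.
Eliminate σ: μ = (z₂·x₁ − z₁·x₂)/(z₂ − z₁) = (1.405·-14.9 − (-0.8064)·53.3)/2.211 = 9.97.
Then σ = (x₂ − x₁)/(z₂ − z₁) = (53.3 − -14.9)/2.211 = 30.84.

μ = 9.97, σ = 30.84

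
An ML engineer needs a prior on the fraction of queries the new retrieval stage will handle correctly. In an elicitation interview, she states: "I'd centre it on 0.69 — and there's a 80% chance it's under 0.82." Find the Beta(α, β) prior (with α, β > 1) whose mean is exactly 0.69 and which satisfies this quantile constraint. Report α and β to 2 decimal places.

With mean 0.69 fixed, write α = 0.69s, β = 0.31s where s = α+β.
Need P(θ < 0.82) = 0.8 under Beta(0.69s, 0.31s). Normal approximation: (q−m)/√(m(1−m)/s) ≈ z_{0.8} = 0.842, so s ≈ 0.69·0.31·(0.842)²/(0.82−0.69)² = 9.0.
At s = 9.0: P(θ<0.82) ≈ 0.794. Adjusting to match 0.8 gives s ≈ 9.30.
So α = 0.69·9.30 ≈ 6.42, β = 0.31·9.30 ≈ 2.88.

α ≈ 6.42, β ≈ 2.88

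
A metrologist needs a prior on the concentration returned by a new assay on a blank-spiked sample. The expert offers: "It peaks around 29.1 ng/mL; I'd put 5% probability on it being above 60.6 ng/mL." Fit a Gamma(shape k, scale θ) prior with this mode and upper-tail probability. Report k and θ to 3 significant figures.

k ≈ 6.14, θ ≈ 5.67

Gamma(k,θ) with k>1 has mode (k−1)θ, so θ = 29.1/(k−1).
Need P(X < 60.6) = 0.95 with θ tied to k this way. Start at k = 2, θ = 29.1: P(X<60.6) ≈ 0.616.
Too low — raise k to concentrate. Iterating converges to k ≈ 6.14.
Then θ = 29.1/(6.14−1) ≈ 5.67.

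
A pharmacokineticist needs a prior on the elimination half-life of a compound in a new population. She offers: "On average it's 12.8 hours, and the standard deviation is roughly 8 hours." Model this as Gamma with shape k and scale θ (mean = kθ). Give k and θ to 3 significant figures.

For Gamma(k, scale θ): mean = kθ, variance = kθ², so CV = 1/√k.
CV = SD/mean = 8/12.8 = 0.625, hence k = 1/CV² = 2.56.
Then θ = mean/k = 12.8/2.56 = 5.

k ≈ 2.56, θ ≈ 5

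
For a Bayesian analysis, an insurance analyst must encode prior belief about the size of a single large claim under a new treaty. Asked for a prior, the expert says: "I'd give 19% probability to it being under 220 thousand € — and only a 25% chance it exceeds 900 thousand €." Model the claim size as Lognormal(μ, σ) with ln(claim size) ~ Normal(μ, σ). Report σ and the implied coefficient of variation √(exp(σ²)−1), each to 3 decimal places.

σ ≈ 0.907, CV ≈ 1.131

If T ~ Lognormal(μ,σ) then ln T ~ Normal(μ,σ), so the p-quantile of ln T is μ + z_p·σ.
ln(220) = 5.394 and ln(900) = 6.802; z_{0.19} = -0.8779, z_{0.75} = 0.6745.
σ = (6.802 − 5.394)/(0.6745 − (-0.8779)) = 0.907.
μ = 5.394 − (-0.8779)·0.907 = 6.190.
CV = √(exp(σ²)−1) = √(exp(0.8235)−1) = 1.131.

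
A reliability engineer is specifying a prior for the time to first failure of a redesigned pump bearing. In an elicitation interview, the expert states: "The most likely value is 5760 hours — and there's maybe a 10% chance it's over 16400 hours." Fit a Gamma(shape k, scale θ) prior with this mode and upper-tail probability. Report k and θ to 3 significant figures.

Gamma(k,θ) with k>1 has mode (k−1)θ, so θ = 5760/(k−1).
Need P(X < 16400) = 0.9 with θ tied to k this way. Start at k = 2, θ = 5760: P(X<16400) ≈ 0.777.
Too low — raise k to concentrate. Iterating converges to k ≈ 2.74.
Then θ = 5760/(2.74−1) ≈ 3300.

k ≈ 2.74, θ ≈ 3300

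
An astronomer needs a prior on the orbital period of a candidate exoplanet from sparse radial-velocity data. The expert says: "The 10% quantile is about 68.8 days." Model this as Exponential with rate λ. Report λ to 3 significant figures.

P(T < 68.8) = 1 − e^(−λ·68.8) = 0.1, so λ = −ln(1−0.1)/68.8 = −ln(0.9)/68.8 = 0.00153.

λ ≈ 0.00153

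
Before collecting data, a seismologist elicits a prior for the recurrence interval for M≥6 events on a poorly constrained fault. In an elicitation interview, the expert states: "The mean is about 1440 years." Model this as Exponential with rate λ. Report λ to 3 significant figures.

Exponential mean = 1/λ, so λ = 1/1440.0 = 0.000694.

λ ≈ 0.000694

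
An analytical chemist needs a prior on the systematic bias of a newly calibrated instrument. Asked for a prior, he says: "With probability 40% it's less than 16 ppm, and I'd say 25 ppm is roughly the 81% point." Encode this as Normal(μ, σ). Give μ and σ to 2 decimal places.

μ = 18.02, σ = 7.96

The p-quantile of Normal(μ,σ) is μ + z_p·σ, with z_{0.4} = -0.2533 and z_{0.81} = 0.8779.
Eliminate σ: μ = (z₂·x₁ − z₁·x₂)/(z₂ − z₁) = (0.8779·16 − (-0.2533)·25)/1.131 = 18.02.
Then σ = (x₂ − x₁)/(z₂ − z₁) = (25 − 16)/1.131 = 7.96.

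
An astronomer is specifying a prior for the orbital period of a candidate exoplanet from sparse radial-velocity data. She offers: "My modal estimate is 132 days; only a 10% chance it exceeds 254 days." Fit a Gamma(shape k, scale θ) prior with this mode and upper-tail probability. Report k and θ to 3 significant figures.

k ≈ 5.47, θ ≈ 29.6

Gamma(k,θ) with k>1 has mode (k−1)θ, so θ = 132/(k−1).
Need P(X < 254) = 0.9 with θ tied to k this way. Start at k = 2, θ = 132: P(X<254) ≈ 0.573.
Too low — raise k to concentrate. Iterating converges to k ≈ 5.47.
Then θ = 132/(5.47−1) ≈ 29.6.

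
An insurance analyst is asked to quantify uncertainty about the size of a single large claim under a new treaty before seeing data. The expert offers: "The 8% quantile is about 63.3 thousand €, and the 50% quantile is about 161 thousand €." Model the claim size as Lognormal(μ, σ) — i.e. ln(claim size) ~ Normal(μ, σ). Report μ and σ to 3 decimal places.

μ ≈ 5.081, σ ≈ 0.664

If T ~ Lognormal(μ,σ) then ln T ~ Normal(μ,σ), so the p-quantile of ln T is μ + z_p·σ.
ln(63.3) = 4.148 and ln(161) = 5.081; z_{0.08} = -1.405, z_{0.5} = 0.
σ = (5.081 − 4.148)/(0 − (-1.405)) = 0.664.
μ = 4.148 − (-1.405)·0.664 = 5.081.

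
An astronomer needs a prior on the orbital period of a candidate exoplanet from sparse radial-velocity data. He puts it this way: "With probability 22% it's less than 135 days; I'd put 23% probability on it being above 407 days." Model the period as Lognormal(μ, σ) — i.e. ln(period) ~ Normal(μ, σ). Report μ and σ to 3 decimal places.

μ ≈ 5.469, σ ≈ 0.730

If T ~ Lognormal(μ,σ) then ln T ~ Normal(μ,σ), so the p-quantile of ln T is μ + z_p·σ.
ln(135) = 4.905 and ln(407) = 6.009; z_{0.22} = -0.7722, z_{0.77} = 0.7388.
σ = (6.009 − 4.905)/(0.7388 − (-0.7722)) = 0.730.
μ = 4.905 − (-0.7722)·0.730 = 5.469.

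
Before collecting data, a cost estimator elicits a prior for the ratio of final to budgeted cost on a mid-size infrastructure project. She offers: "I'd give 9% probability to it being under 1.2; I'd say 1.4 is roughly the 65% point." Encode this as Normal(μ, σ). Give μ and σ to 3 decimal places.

μ = 1.355, σ = 0.116

For Normal(μ,σ), the p-quantile is μ + z_p·σ. Here z_{0.09} = -1.341, z_{0.65} = 0.3853.
So 1.2 = μ − 1.341σ and 1.4 = μ + 0.3853σ.
Subtracting: σ = (1.4 − 1.2)/(0.3853 − (-1.341)) = 0.116.
Then μ = 1.2 − (-1.341)·0.116 = 1.355.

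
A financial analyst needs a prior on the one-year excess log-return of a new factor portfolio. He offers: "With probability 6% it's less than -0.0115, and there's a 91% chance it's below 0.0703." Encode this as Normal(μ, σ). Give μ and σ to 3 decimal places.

For Normal(μ,σ), the p-quantile is μ + z_p·σ. Here z_{0.06} = -1.555, z_{0.91} = 1.341.
So -0.0115 = μ − 1.555σ and 0.0703 = μ + 1.341σ.
Subtracting: σ = (0.0703 − -0.0115)/(1.341 − (-1.555)) = 0.028.
Then μ = -0.0115 − (-1.555)·0.028 = 0.032.

μ = 0.032, σ = 0.028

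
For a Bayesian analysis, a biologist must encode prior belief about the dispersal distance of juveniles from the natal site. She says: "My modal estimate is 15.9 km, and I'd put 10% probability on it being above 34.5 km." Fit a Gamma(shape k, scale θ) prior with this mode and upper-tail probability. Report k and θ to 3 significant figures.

Gamma(k,θ) with k>1 has mode (k−1)θ, so θ = 15.9/(k−1).
Need P(X < 34.5) = 0.9 with θ tied to k this way. Start at k = 2, θ = 15.9: P(X<34.5) ≈ 0.638.
Too low — raise k to concentrate. Iterating converges to k ≈ 4.2.
Then θ = 15.9/(4.2−1) ≈ 4.96.

k ≈ 4.2, θ ≈ 4.96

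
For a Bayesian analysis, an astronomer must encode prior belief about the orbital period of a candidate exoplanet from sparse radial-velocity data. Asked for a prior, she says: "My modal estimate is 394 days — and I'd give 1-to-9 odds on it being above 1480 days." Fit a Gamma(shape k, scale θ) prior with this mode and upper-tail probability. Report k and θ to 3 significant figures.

Gamma(k,θ) with k>1 has mode (k−1)θ, so θ = 394/(k−1).
Need P(X < 1480) = 0.9 with θ tied to k this way. Start at k = 2, θ = 394: P(X<1480) ≈ 0.889.
Too low — raise k to concentrate. Iterating converges to k ≈ 2.06.
Then θ = 394/(2.06−1) ≈ 372.

k ≈ 2.06, θ ≈ 372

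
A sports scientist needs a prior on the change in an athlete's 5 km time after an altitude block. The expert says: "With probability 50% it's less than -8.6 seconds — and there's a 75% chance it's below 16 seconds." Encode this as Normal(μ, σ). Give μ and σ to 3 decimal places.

μ = -8.600, σ = 36.472

For Normal(μ,σ), the p-quantile is μ + z_p·σ. Here z_{0.5} = 0, z_{0.75} = 0.6745.
So -8.6 = μ + 0σ and 16 = μ + 0.6745σ.
Subtracting: σ = (16 − -8.6)/(0.6745 − (0)) = 36.472.
Then μ = -8.6 − (0)·36.472 = -8.600.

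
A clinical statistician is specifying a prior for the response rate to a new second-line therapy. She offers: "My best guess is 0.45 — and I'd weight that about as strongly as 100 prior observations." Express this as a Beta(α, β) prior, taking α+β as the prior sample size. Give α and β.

α = 45, β = 55

Under the effective-sample-size interpretation, Beta(α, β) has prior mean α/(α+β) and prior sample size α+β.
So α+β = 100 and α/(α+β) = 0.45, giving α = 0.45·100 = 45 and β = 100 − 45 = 55.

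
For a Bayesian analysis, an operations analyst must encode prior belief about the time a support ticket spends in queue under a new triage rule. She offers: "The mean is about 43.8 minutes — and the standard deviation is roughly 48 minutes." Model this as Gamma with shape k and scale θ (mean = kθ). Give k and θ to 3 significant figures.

For Gamma(k, scale θ): mean = kθ, variance = kθ², so CV = 1/√k.
CV = SD/mean = 48/43.8 = 1.096, hence k = 1/CV² = 0.833.
Then θ = mean/k = 43.8/0.833 = 52.6.

k ≈ 0.833, θ ≈ 52.6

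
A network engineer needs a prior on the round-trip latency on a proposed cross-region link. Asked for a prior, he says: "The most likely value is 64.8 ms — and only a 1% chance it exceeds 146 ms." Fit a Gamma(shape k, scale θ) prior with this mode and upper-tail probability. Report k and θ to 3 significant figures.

k ≈ 8.27, θ ≈ 8.91

Gamma(k,θ) with k>1 has mode (k−1)θ, so θ = 64.8/(k−1).
Need P(X < 146) = 0.99 with θ tied to k this way. Start at k = 2, θ = 64.8: P(X<146) ≈ 0.658.
Too low — raise k to concentrate. Iterating converges to k ≈ 8.27.
Then θ = 64.8/(8.27−1) ≈ 8.91.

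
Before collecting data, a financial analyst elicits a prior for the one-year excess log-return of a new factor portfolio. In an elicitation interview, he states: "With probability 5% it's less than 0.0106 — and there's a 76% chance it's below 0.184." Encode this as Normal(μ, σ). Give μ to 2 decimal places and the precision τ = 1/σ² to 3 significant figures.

μ = 0.13, τ = 184

The p-quantile of Normal(μ,σ) is μ + z_p·σ, with z_{0.05} = -1.645 and z_{0.76} = 0.7063.
Eliminate σ: μ = (z₂·x₁ − z₁·x₂)/(z₂ − z₁) = (0.7063·0.0106 − (-1.645)·0.184)/2.351 = 0.13.
Then σ = (x₂ − x₁)/(z₂ − z₁) = (0.184 − 0.0106)/2.351 = 0.07.
Precision τ = 1/σ² = 1/0.07375² = 184.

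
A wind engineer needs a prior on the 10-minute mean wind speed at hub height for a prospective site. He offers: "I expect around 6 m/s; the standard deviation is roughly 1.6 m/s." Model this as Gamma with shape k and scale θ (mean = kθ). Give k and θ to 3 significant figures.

For Gamma(k, scale θ): mean = kθ, variance = kθ², so CV = 1/√k.
CV = SD/mean = 1.6/6 = 0.2667, hence k = 1/CV² = 14.1.
Then θ = mean/k = 6/14.1 = 0.427.

k ≈ 14.1, θ ≈ 0.427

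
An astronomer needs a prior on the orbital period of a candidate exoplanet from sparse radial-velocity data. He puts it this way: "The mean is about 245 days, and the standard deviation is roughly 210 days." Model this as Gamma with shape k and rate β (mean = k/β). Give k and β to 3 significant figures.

k ≈ 1.36, β ≈ 0.00556

For Gamma(k, rate β): mean = k/β, variance = k/β², so CV = 1/√k.
CV = SD/mean = 210/245 = 0.8571, hence k = 1/CV² = 1.36.
Then β = k/mean = 1.36/245 = 0.00556.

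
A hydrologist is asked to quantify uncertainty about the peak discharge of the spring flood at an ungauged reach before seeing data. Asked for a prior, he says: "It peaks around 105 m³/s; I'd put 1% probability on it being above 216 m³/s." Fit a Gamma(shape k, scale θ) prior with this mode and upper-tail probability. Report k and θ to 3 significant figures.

Gamma(k,θ) with k>1 has mode (k−1)θ, so θ = 105/(k−1).
Need P(X < 216) = 0.99 with θ tied to k this way. Start at k = 2, θ = 105: P(X<216) ≈ 0.609.
Too low — raise k to concentrate. Iterating converges to k ≈ 10.4.
Then θ = 105/(10.4−1) ≈ 11.2.

k ≈ 10.4, θ ≈ 11.2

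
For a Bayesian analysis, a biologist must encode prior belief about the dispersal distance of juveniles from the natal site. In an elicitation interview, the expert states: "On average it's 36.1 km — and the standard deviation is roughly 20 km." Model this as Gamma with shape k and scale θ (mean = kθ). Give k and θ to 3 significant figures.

k ≈ 3.26, θ ≈ 11.1

For Gamma(k, scale θ): mean = kθ, variance = kθ², so CV = 1/√k.
CV = SD/mean = 20/36.1 = 0.554, hence k = 1/CV² = 3.26.
Then θ = mean/k = 36.1/3.26 = 11.1.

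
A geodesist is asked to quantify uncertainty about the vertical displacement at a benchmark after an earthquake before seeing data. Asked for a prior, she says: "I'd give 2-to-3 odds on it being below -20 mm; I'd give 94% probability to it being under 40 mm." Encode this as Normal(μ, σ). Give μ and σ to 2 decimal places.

μ = -11.59, σ = 33.18

The p-quantile of Normal(μ,σ) is μ + z_p·σ, with z_{0.4} = -0.2533 and z_{0.94} = 1.555.
Eliminate σ: μ = (z₂·x₁ − z₁·x₂)/(z₂ − z₁) = (1.555·-20 − (-0.2533)·40)/1.808 = -11.59.
Then σ = (x₂ − x₁)/(z₂ − z₁) = (40 − -20)/1.808 = 33.18.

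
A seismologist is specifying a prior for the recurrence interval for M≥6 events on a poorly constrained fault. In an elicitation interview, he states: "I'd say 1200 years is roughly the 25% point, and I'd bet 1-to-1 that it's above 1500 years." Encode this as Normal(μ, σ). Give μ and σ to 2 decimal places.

μ = 1500.00, σ = 444.78

The p-quantile of Normal(μ,σ) is μ + z_p·σ, with z_{0.25} = -0.6745 and z_{0.5} = 0.
Eliminate σ: μ = (z₂·x₁ − z₁·x₂)/(z₂ − z₁) = (0·1200 − (-0.6745)·1500)/0.6745 = 1500.00.
Then σ = (x₂ − x₁)/(z₂ − z₁) = (1500 − 1200)/0.6745 = 444.78.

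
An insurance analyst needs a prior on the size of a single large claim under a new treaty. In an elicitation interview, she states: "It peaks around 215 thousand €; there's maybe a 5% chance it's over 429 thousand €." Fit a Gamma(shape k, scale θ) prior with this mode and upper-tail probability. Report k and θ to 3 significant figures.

Gamma(k,θ) with k>1 has mode (k−1)θ, so θ = 215/(k−1).
Need P(X < 429) = 0.95 with θ tied to k this way. Start at k = 2, θ = 215: P(X<429) ≈ 0.593.
Too low — raise k to concentrate. Iterating converges to k ≈ 6.81.
Then θ = 215/(6.81−1) ≈ 37.

k ≈ 6.81, θ ≈ 37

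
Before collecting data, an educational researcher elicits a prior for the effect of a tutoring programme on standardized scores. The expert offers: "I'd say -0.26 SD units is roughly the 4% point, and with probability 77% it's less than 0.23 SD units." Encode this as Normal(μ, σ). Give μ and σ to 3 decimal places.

μ = 0.085, σ = 0.197

For Normal(μ,σ), the p-quantile is μ + z_p·σ. Here z_{0.04} = -1.751, z_{0.77} = 0.7388.
So -0.26 = μ − 1.751σ and 0.23 = μ + 0.7388σ.
Subtracting: σ = (0.23 − -0.26)/(0.7388 − (-1.751)) = 0.197.
Then μ = -0.26 − (-1.751)·0.197 = 0.085.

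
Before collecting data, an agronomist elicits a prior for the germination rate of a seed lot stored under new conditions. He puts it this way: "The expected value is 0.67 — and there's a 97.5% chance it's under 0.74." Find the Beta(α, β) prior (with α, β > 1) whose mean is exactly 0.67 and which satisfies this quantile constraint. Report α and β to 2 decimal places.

With mean 0.67 fixed, write α = 0.67s, β = 0.33s where s = α+β.
Need P(θ < 0.74) = 0.975 under Beta(0.67s, 0.33s). Normal approximation: (q−m)/√(m(1−m)/s) ≈ z_{0.975} = 1.96, so s ≈ 0.67·0.33·(1.96)²/(0.74−0.67)² = 173.3.
At s = 173.3: P(θ<0.74) ≈ 0.979. Adjusting to match 0.975 gives s ≈ 162.39.
So α = 0.67·162.39 ≈ 108.80, β = 0.33·162.39 ≈ 53.59.

α ≈ 108.80, β ≈ 53.59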